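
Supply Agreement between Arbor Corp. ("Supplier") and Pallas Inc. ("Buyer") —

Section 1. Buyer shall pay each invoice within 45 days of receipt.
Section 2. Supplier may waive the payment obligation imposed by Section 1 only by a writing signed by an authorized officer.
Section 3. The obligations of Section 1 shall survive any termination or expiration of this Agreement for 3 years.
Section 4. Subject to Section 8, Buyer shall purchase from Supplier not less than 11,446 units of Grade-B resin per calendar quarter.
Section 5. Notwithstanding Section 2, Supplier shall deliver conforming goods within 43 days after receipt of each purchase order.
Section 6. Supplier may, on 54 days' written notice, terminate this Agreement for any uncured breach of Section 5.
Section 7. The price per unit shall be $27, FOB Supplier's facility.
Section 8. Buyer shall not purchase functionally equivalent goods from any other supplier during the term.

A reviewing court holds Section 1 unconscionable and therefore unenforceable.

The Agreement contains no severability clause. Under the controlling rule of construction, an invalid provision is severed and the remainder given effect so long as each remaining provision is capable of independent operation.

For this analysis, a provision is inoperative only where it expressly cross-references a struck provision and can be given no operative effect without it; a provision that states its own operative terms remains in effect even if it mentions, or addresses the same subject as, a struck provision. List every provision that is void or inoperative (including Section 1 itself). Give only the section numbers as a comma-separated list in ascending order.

Section 1 is struck. Section 2 has no operative effect of its own apart from Section 1 and is therefore inoperative. The only function of Section 3 is the survival period for Section 1, so it cannot stand once Section 1 is removed. Although Section 5 refers to Section 2, its operative terms do not depend on Section 2, so it remains in effect. Under the stated default rule, only provisions that cannot operate independently fall away; the rest are enforced. Section 4, Section 5, Section 6, Section 7, and Section 8 remain in effect.

1, 2, 3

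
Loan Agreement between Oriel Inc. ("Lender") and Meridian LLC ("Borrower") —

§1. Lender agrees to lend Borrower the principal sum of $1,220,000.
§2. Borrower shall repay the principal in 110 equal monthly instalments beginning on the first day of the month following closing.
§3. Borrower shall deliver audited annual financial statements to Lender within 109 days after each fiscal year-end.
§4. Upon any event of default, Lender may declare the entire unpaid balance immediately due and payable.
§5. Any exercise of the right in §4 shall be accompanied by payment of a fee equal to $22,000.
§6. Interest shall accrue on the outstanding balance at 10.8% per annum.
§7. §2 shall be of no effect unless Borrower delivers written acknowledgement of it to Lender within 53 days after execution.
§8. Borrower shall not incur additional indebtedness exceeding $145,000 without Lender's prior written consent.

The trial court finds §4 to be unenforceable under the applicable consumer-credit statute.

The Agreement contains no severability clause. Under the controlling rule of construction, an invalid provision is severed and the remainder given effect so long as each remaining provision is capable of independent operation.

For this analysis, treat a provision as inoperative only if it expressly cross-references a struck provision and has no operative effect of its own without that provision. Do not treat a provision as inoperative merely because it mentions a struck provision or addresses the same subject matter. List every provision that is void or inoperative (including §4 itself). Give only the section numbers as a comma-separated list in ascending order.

§4 is struck. §5 operates only by reference to §4, so it falls with §4. Under the stated default rule, only provisions that cannot operate independently fall away; the rest are enforced. The provisions still in force are §1, §2, §3, §6, §7, and §8.

4, 5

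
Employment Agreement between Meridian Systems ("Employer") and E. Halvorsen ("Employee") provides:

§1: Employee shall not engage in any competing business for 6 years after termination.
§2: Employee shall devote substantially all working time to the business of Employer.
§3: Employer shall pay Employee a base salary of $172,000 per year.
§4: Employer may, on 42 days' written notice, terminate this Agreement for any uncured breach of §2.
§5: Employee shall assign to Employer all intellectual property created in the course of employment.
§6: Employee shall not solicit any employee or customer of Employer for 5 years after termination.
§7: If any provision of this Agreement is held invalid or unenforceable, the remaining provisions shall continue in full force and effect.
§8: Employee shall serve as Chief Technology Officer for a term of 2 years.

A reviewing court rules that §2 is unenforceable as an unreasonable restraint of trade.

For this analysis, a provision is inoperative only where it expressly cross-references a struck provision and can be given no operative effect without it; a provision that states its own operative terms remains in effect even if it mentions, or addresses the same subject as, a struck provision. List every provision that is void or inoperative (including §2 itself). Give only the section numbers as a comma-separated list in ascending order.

§2 is struck. §4 operates only by reference to §2, so it falls with §2. §7 is a severability clause and preserves every provision that can still be given independent effect. That leaves §1, §3, §5, §6, §7, and §8 in effect.

2, 4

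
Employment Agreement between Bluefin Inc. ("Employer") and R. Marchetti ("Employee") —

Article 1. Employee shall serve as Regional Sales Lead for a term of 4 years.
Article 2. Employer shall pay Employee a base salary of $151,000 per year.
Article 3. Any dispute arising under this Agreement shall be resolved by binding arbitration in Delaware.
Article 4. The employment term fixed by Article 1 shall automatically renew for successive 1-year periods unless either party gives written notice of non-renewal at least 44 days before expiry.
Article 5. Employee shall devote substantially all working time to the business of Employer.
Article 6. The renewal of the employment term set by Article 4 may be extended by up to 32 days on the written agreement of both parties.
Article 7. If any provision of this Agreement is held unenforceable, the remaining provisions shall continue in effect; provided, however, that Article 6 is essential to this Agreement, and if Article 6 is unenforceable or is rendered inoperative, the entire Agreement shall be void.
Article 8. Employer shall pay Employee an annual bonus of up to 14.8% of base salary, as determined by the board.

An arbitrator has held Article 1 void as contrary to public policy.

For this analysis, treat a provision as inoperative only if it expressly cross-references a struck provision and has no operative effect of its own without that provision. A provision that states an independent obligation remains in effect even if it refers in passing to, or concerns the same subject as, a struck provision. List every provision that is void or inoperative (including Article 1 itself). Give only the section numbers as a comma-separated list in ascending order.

Article 1 is struck. Article 4 has no operative effect of its own apart from Article 1 and is therefore inoperative. Article 6 operates only by reference to Article 4, so it falls with Article 4. Article 7 makes Article 6 an essential term, and Article 6 has been rendered inoperative by the cascade; under Article 7, the entire Agreement is therefore void. No provision of the Agreement survives.

1, 2, 3, 4, 5, 6, 7, 8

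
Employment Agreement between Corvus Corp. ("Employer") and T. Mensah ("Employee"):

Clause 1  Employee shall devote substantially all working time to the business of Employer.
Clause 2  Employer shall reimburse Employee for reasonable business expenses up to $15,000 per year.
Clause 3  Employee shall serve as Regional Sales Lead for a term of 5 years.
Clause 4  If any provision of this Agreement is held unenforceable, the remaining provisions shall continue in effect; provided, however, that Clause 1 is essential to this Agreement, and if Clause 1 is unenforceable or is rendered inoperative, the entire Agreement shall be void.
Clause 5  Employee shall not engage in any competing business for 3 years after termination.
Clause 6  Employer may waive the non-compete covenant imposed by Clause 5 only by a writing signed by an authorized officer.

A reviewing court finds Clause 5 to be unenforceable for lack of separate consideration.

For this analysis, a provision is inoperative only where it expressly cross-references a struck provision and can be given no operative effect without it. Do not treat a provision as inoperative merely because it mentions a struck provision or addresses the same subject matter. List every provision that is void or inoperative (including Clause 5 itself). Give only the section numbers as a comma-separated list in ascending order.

Clause 5 is struck. Clause 6 has no operative effect of its own apart from Clause 5 and is therefore inoperative. Clause 4 makes Clause 1 an essential term, but Clause 1 is unaffected, so the severability proviso in Clause 4 preserves the remaining provisions. Clause 1, Clause 2, Clause 3, and Clause 4 remain in effect.

5, 6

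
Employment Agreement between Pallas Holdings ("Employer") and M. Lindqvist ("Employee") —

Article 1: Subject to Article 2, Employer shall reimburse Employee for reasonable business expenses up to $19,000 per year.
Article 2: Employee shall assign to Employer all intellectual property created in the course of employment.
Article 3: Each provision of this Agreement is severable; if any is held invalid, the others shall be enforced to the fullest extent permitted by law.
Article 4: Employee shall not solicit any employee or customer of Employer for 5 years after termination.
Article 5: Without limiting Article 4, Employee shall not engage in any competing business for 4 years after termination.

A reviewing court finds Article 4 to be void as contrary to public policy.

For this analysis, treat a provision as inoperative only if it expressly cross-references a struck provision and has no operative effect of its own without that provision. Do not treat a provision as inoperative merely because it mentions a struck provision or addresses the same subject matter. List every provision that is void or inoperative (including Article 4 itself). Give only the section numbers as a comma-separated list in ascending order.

4

Article 4 is struck. Article 5 mentions Article 4 but its own obligation stands independently of Article 4, so Article 5 is not affected. No other provision's operative terms depend on Article 4. Under the severability clause in Article 3, the remaining provisions continue in force. Article 1, Article 2, Article 3, and Article 5 remain in effect.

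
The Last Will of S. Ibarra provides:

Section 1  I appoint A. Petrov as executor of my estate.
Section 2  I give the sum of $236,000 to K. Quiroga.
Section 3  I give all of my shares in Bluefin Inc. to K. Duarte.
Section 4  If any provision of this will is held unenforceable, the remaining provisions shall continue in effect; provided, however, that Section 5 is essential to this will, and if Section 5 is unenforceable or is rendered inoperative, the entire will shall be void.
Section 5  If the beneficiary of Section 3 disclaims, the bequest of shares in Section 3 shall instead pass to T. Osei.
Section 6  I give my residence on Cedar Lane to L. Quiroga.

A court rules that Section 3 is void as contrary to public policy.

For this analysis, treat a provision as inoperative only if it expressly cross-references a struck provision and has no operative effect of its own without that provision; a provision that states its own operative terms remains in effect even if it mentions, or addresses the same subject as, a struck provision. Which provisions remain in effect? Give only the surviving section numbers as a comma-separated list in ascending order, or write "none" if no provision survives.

none

Section 3 is struck. Section 5 has no operative effect of its own apart from Section 3 and is therefore inoperative. Section 4 makes Section 5 an essential term, and Section 5 has been rendered inoperative by the cascade; under Section 4, the entire will is therefore void. No provision of the will survives.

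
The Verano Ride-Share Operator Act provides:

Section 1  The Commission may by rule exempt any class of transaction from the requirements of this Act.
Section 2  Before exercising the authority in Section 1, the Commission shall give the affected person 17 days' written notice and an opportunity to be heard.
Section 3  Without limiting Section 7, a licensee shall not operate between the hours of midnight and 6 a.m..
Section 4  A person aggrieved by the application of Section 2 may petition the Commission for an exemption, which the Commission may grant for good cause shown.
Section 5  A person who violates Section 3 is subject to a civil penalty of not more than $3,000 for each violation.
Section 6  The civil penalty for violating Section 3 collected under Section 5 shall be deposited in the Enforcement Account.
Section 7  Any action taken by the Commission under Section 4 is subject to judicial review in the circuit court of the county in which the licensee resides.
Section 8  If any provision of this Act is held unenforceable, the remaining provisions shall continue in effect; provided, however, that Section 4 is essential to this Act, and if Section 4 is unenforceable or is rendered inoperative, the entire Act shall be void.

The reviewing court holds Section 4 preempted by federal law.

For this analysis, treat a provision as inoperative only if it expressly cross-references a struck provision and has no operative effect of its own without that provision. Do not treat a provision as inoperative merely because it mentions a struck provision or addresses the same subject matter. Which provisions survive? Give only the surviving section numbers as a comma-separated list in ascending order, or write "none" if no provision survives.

Section 4 is struck. Section 7 operates only by reference to Section 4, so it falls with Section 4. Section 8 makes Section 4 an essential term, and Section 4 is the provision held invalid; under Section 8, the entire Act is therefore void. No provision of the Act survives.

none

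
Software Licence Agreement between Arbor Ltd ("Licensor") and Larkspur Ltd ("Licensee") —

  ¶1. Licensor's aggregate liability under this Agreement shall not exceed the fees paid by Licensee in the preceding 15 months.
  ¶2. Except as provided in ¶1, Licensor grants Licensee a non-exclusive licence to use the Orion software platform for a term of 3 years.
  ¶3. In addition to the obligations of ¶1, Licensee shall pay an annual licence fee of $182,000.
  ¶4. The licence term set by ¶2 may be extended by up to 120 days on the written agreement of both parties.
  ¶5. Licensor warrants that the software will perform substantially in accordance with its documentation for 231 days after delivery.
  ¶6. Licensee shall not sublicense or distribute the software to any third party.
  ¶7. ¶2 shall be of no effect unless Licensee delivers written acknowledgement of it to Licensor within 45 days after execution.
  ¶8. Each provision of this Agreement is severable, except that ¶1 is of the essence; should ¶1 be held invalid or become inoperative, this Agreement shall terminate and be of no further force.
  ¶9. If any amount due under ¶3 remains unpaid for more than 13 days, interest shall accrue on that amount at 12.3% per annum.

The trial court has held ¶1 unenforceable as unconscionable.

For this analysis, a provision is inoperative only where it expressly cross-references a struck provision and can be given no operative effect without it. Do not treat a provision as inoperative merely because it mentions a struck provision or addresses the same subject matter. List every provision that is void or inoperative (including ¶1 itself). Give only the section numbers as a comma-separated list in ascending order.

1, 2, 3, 4, 5, 6, 7, 8, 9

¶1 is struck. No other provision's operative terms depend on ¶1. ¶8 makes ¶1 an essential term, and ¶1 is the provision held invalid; under ¶8, the entire Agreement is therefore void. No provision of the Agreement survives.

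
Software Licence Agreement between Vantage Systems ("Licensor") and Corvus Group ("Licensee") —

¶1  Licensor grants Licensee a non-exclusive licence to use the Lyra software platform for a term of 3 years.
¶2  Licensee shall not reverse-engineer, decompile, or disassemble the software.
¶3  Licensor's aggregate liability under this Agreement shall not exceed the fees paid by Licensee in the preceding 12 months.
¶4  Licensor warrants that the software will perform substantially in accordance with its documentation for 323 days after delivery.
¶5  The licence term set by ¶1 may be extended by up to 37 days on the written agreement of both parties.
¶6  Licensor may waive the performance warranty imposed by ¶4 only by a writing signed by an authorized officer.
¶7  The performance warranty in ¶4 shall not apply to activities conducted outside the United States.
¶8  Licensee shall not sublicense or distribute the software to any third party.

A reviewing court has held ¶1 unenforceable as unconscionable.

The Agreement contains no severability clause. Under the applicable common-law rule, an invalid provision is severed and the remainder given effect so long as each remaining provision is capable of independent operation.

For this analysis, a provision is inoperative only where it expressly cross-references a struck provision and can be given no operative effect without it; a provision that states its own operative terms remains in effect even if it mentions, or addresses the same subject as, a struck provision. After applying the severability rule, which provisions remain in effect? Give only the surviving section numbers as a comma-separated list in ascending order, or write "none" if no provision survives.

2, 3, 4, 6, 7, 8

¶1 is struck. ¶5 operates only by reference to ¶1, so it falls with ¶1. Under the stated default rule, only provisions that cannot operate independently fall away; the rest are enforced. The provisions still in force are ¶2, ¶3, ¶4, ¶6, ¶7, and ¶8.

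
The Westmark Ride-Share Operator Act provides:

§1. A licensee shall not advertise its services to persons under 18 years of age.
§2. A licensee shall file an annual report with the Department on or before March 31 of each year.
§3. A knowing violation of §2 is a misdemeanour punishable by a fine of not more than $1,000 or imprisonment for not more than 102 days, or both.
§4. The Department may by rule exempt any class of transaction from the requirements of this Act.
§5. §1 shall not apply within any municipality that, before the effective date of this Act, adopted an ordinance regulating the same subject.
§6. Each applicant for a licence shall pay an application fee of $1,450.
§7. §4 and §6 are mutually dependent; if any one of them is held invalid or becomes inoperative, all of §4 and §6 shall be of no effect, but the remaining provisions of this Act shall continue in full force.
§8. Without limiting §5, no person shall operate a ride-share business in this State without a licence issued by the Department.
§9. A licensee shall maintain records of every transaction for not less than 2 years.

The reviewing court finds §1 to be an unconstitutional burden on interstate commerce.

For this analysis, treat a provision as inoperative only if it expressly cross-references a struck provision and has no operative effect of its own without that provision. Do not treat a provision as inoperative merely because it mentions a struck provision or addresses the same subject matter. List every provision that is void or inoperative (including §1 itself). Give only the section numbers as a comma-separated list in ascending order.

1, 5

§1 is struck. §5 operates only by reference to §1, so it falls with §1. Although §8 refers to §5, its operative terms do not depend on §5, so it remains in effect. §7 ties §4 and §6 together, but none of those is affected here; the remaining provisions continue in force under §7. The provisions still in force are §2, §3, §4, §6, §7, §8, and §9.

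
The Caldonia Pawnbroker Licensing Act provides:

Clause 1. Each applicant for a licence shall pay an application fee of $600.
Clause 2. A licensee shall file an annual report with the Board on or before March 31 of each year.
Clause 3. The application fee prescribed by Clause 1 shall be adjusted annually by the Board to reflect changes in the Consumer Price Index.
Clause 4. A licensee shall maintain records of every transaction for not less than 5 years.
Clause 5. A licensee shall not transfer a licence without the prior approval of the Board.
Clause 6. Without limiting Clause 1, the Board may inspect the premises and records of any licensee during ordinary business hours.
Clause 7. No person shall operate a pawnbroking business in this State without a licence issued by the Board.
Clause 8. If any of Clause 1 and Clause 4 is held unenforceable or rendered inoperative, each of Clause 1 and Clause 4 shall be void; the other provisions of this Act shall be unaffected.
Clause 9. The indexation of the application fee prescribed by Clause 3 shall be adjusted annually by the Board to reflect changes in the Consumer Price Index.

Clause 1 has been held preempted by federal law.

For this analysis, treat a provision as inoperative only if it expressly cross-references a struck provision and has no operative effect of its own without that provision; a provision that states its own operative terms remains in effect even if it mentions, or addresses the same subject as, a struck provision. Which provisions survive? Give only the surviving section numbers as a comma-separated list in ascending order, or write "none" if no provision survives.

Clause 1 is struck. The whole of Clause 3 is the indexation of the application fee, defined by reference to Clause 1, so Clause 3 cannot stand once Clause 1 is removed. Clause 9 does nothing except set the indexation of the indexation of the application fee by reference to Clause 3; with Clause 3 gone it has no independent effect and is inoperative. Although Clause 6 refers to Clause 1, its operative terms do not depend on Clause 1, so it remains in effect. Clause 8 declares Clause 1 and Clause 4 mutually dependent; since one of them has fallen, all of them are of no effect. That brings down Clause 4 as well. The remainder continues in force under Clause 8. That leaves Clause 2, Clause 5, Clause 6, Clause 7, and Clause 8 in effect.

2, 5, 6, 7, 8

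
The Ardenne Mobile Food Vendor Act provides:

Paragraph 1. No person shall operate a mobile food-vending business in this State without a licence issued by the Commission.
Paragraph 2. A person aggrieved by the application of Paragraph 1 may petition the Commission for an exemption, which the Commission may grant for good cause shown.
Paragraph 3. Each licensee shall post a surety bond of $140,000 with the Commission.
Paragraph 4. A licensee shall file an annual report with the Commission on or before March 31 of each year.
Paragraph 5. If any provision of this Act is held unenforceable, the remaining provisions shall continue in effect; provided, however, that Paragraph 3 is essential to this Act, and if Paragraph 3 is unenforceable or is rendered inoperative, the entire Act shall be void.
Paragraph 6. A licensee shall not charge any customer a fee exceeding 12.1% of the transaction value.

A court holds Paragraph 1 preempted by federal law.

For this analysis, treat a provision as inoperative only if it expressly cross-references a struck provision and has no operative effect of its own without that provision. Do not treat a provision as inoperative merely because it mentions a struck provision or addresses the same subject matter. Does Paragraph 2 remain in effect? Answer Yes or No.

No

Paragraph 1 is struck. The only function of Paragraph 2 is the exemption procedure for Paragraph 1, so it cannot stand once Paragraph 1 is removed. Paragraph 5 makes Paragraph 3 an essential term, but Paragraph 3 is unaffected, so the severability proviso in Paragraph 5 preserves the remaining provisions. That leaves Paragraph 3, Paragraph 4, Paragraph 5, and Paragraph 6 in effect. Paragraph 2 is among the inoperative provisions, so the answer is no.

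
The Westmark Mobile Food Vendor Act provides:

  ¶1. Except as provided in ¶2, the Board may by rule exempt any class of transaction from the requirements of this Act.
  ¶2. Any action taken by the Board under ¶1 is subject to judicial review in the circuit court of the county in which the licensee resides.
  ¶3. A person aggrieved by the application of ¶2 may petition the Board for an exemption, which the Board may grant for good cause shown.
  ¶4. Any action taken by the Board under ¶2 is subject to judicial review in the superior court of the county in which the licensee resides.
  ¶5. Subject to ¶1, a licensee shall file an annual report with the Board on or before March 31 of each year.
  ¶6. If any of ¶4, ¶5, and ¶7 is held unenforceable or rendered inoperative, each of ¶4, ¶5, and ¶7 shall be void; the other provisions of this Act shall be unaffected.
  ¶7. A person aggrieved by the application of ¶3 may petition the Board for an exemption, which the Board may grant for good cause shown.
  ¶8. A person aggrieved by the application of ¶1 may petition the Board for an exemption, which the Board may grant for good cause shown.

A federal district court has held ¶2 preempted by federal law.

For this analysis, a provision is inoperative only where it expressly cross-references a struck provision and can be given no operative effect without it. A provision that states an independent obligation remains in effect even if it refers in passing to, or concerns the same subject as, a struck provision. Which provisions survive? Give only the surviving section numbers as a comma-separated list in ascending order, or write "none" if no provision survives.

1, 6, 8

¶2 is struck. ¶3 has no operative effect of its own apart from ¶2 and is therefore inoperative. The only function of ¶4 is the judicial-review right for ¶2, so it cannot stand once ¶2 is removed. ¶7 merely fixes the exemption procedure for ¶3; with ¶3 gone it has nothing to operate on and falls away. ¶1 mentions ¶2 but its own obligation stands independently of ¶2, so ¶1 is not affected. ¶6 declares ¶4, ¶5, and ¶7 mutually dependent; since one of them has fallen, all of them are of no effect. That brings down ¶5 as well. The remainder continues in force under ¶6. ¶1, ¶6, and ¶8 remain in effect.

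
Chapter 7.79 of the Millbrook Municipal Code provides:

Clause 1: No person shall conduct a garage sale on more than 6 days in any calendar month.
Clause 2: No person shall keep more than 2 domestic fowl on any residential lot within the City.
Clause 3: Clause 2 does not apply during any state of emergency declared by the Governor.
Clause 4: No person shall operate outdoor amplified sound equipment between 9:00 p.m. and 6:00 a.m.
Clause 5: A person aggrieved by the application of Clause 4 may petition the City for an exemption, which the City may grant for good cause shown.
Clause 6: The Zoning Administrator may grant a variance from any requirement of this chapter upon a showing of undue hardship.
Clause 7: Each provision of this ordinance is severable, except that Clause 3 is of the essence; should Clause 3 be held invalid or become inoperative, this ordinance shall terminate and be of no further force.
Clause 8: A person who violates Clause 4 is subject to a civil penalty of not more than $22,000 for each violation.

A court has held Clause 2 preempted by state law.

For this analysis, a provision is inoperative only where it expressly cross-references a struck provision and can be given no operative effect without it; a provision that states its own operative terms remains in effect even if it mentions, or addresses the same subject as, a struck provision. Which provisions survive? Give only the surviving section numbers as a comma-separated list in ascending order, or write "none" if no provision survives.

Clause 2 is struck. Clause 3 merely fixes the emergency suspension of Clause 2; with Clause 2 gone it has nothing to operate on and falls away. Clause 7 makes Clause 3 an essential term, and Clause 3 has been rendered inoperative by the cascade; under Clause 7, the entire ordinance is therefore void. No provision of the ordinance survives.

none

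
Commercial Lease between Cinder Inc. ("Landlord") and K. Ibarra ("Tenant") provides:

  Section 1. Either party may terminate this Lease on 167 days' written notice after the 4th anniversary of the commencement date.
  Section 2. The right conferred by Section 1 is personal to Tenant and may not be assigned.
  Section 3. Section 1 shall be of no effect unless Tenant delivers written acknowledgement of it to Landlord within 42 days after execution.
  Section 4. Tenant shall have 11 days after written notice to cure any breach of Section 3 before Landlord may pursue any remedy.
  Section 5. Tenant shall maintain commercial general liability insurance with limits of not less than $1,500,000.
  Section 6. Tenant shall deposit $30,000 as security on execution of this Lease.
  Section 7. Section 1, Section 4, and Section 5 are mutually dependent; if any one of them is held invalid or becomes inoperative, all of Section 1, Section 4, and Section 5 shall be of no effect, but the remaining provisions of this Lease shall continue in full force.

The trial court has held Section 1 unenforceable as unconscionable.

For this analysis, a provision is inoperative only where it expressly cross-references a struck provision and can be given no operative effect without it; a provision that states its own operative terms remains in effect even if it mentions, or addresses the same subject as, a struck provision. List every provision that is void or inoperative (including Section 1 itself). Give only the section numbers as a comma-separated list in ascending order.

1, 2, 3, 4, 5

Section 1 is struck. The only function of Section 2 is the non-assignment of Section 1, so it cannot stand once Section 1 is removed. The only function of Section 3 is the acknowledgement condition for Section 1, so it cannot stand once Section 1 is removed. Section 4 operates only by reference to Section 3, so it falls with Section 3. Section 7 declares Section 1, Section 4, and Section 5 mutually dependent; since one of them has fallen, all of them are of no effect. That brings down Section 5 as well. The remainder continues in force under Section 7. The provisions still in force are Section 6 and Section 7.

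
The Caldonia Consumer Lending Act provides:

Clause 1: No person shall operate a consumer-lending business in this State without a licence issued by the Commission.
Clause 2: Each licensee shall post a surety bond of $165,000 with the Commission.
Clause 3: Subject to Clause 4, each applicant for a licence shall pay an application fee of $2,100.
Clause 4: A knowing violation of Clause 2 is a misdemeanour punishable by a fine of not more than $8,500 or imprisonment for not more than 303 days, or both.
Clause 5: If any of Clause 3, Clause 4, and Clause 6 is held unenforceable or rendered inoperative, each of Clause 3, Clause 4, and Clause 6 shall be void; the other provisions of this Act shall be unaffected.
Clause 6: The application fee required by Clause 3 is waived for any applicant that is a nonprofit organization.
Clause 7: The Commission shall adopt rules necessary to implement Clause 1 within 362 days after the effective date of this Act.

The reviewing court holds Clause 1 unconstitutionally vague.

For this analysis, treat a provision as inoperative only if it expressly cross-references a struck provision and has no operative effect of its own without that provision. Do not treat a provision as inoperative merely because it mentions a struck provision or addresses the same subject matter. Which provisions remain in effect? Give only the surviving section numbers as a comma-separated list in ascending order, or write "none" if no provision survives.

2, 3, 4, 5, 6

Clause 1 is struck. Clause 7 operates only by reference to Clause 1, so it falls with Clause 1. Clause 5 ties Clause 3, Clause 4, and Clause 6 together, but none of those is affected here; the remaining provisions continue in force under Clause 5. The provisions still in force are Clause 2, Clause 3, Clause 4, Clause 5, and Clause 6.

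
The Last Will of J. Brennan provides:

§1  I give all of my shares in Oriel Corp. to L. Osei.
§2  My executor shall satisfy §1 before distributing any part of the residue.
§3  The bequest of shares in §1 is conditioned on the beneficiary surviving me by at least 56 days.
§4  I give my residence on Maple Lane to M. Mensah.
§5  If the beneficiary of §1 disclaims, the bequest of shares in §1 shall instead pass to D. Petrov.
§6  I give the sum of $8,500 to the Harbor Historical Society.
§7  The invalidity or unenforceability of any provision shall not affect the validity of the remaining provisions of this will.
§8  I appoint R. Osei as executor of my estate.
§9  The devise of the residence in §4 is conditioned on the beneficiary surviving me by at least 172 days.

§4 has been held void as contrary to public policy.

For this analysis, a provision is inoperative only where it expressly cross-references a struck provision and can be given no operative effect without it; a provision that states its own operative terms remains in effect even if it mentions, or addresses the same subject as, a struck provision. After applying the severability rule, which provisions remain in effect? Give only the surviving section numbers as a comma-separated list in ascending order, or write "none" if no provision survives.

1, 2, 3, 5, 6, 7, 8

§4 is struck. The only function of §9 is the survivorship condition on §4, so it cannot stand once §4 is removed. §7 is a severability clause and preserves every provision that can still be given independent effect. §1, §2, §3, §5, §6, §7, and §8 remain in effect.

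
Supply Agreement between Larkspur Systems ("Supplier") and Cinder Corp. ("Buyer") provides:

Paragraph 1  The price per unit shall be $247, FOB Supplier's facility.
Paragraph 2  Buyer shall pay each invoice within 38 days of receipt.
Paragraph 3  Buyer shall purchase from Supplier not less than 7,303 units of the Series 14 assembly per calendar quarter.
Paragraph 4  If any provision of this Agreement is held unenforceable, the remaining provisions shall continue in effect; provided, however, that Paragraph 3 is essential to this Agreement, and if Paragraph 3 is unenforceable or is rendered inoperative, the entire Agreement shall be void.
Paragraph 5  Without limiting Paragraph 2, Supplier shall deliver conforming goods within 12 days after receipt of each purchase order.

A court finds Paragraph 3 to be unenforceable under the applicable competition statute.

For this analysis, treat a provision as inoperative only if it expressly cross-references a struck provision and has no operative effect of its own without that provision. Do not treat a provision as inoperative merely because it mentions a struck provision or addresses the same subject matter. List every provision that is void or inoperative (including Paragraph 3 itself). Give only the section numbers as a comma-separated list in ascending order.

1, 2, 3, 4, 5

Paragraph 3 is struck. No other provision's operative terms depend on Paragraph 3. Paragraph 4 makes Paragraph 3 an essential term, and Paragraph 3 is the provision held invalid; under Paragraph 4, the entire Agreement is therefore void. No provision of the Agreement survives.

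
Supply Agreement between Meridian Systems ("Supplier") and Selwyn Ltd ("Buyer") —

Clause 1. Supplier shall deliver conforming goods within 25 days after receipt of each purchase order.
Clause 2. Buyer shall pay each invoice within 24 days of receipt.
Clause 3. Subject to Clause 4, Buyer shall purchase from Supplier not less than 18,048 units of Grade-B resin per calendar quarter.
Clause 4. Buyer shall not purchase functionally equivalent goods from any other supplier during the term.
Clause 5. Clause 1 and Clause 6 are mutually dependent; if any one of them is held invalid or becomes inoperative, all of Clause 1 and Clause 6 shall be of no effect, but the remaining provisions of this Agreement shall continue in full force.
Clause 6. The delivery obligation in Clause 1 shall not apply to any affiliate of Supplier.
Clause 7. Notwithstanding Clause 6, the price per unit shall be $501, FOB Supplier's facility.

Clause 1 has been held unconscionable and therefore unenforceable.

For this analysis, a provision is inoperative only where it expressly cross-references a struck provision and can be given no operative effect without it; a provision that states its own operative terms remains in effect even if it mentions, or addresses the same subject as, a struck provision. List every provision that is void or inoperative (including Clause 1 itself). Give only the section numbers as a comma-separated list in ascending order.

1, 6

Clause 1 is struck. The whole of Clause 6 is the carve-out from the delivery obligation, defined by reference to Clause 1, so Clause 6 cannot stand once Clause 1 is removed. Although Clause 7 refers to Clause 6, its operative terms do not depend on Clause 6, so it remains in effect. Clause 5 declares Clause 1 and Clause 6 mutually dependent; since one of them has fallen, all of them are of no effect. The remainder continues in force under Clause 5. Clause 2, Clause 3, Clause 4, Clause 5, and Clause 7 remain in effect.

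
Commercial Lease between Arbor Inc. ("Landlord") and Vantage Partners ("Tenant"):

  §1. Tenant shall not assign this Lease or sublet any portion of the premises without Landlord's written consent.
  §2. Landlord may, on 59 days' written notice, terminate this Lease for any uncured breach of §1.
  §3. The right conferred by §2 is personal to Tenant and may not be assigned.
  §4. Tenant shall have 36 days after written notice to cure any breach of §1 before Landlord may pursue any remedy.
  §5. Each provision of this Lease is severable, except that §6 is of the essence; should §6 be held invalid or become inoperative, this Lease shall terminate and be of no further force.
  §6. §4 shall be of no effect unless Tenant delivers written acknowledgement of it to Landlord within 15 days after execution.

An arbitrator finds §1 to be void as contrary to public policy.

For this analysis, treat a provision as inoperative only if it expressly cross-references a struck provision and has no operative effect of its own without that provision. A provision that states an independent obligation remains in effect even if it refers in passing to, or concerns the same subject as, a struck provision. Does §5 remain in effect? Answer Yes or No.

§1 is struck. §2 operates only by reference to §1, so it falls with §1. §4 has no operative effect of its own apart from §1 and is therefore inoperative. The only function of §3 is the non-assignment of §2, so it cannot stand once §2 is removed. §6 operates only by reference to §4, so it falls with §4. §5 makes §6 an essential term, and §6 has been rendered inoperative by the cascade; under §5, the entire Lease is therefore void. No provision of the Lease survives. §5 is among the inoperative provisions, so the answer is no.

No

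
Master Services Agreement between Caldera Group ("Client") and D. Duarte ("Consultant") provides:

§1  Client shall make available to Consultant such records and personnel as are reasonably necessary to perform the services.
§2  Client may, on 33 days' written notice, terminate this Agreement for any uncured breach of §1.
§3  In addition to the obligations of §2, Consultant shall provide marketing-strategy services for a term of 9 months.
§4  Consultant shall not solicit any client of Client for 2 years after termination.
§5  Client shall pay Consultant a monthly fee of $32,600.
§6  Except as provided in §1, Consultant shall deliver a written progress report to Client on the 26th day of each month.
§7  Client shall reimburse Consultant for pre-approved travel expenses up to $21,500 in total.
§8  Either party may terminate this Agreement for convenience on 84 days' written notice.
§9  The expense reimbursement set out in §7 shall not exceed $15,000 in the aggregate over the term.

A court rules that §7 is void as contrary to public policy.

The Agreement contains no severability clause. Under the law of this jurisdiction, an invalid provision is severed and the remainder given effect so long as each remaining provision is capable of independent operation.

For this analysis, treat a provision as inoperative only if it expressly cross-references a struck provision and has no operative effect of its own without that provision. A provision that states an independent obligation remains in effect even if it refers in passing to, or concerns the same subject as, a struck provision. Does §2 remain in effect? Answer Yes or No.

Yes

§7 is struck. §9 operates only by reference to §7, so it falls with §7. Under the stated default rule, only provisions that cannot operate independently fall away; the rest are enforced. That leaves §1, §2, §3, §4, §5, §6, and §8 in effect. §2 is among the surviving provisions, so the answer is yes.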